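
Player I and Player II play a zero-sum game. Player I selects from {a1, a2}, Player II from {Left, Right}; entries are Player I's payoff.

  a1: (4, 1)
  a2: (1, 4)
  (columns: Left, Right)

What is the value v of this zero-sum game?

5/2

Row minima: a1 → 1, a2 → 1; maximin = 1.
Column maxima: Left → 4, Right → 4; minimax = 4.
1 ≠ 4, so there is no saddle point; optimal play is mixed.
Let Player I play a1 with probability p. Expected payoff against Left: 4p + 1(1−p) = 3p + 1; against Right: 1p + 4(1−p) = −3p + 4.
Setting these equal: 3p + 1 = −3p + 4 ⇒ 6p = 3 ⇒ p = 1/2, and the value is (3)·(1/2) + 1 = 5/2.
For Player II: with q = P(Left), equating a1's and a2's payoffs gives 3q + 1 = −3q + 4 ⇒ q = 1/2.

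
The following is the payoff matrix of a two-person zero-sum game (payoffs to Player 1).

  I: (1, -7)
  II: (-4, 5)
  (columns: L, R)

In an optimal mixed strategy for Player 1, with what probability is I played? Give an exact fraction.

Row minima: I → -7, II → -4; maximin = -4.
Column maxima: L → 1, R → 5; minimax = 1.
-4 ≠ 1, so there is no saddle point; optimal play is mixed.
Let Player 1 play I with probability p. Expected payoff against L: 1p + (-4)(1−p) = 5p − 4; against R: (-7)p + 5(1−p) = −12p + 5.
Setting these equal: 5p − 4 = −12p + 5 ⇒ 17p = 9 ⇒ p = 9/17, and the value is (5)·(9/17) − 4 = -23/17.
For Player 2: with q = P(L), equating I's and II's payoffs gives 8q − 7 = −9q + 5 ⇒ q = 12/17.

9/17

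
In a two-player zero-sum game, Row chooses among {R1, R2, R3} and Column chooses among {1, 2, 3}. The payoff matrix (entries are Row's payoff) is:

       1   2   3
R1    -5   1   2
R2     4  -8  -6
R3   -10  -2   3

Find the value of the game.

-2

Row minima: R1 → -5, R2 → -8, R3 → -10; maximin = -5.
Column maxima: 1 → 4, 2 → 1, 3 → 3; minimax = 1.
-5 ≠ 1, so there is no saddle point; optimal play is mixed.
3 is strictly dominated by 2 (it gives Row strictly more in every row), so Column never plays it.
With 3 eliminated, R3 is strictly dominated by R1 (R1 gives Row strictly more in every remaining column), so Row never plays it.
On the remaining 2×2 (R1, R2 vs 1, 2):
Let Row play R1 with probability p. Expected payoff against 1: (-5)p + 4(1−p) = −9p + 4; against 2: 1p + (-8)(1−p) = 9p − 8.
Setting these equal: −9p + 4 = 9p − 8 ⇒ −18p = -12 ⇒ p = 2/3, and the value is (-9)·(2/3) + 4 = -2.
For Column: with q = P(1), equating R1's and R2's payoffs gives −6q + 1 = 12q − 8 ⇒ q = 1/2.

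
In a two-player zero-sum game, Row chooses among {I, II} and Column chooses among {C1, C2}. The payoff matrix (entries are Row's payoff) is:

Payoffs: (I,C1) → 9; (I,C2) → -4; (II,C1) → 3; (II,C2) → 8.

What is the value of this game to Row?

Row minima: I → -4, II → 3; maximin = 3.
Column maxima: C1 → 9, C2 → 8; minimax = 8.
3 ≠ 8, so there is no saddle point; optimal play is mixed.
Let Row play I with probability p. Expected payoff against C1: 9p + 3(1−p) = 6p + 3; against C2: (-4)p + 8(1−p) = −12p + 8.
Setting these equal: 6p + 3 = −12p + 8 ⇒ 18p = 5 ⇒ p = 5/18, and the value is (6)·(5/18) + 3 = 14/3.
For Column: with q = P(C1), equating I's and II's payoffs gives 13q − 4 = −5q + 8 ⇒ q = 2/3.

14/3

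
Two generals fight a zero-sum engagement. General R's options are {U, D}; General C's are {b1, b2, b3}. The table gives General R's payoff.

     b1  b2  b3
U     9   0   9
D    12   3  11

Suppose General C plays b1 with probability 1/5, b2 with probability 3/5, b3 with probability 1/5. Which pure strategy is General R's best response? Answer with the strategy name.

D

Expected payoff of U: (1/5)·9 + (3/5)·0 + (1/5)·9 = 18/5.
Expected payoff of D: (1/5)·12 + (3/5)·3 + (1/5)·11 = 32/5.
The largest is 32/5, so General R's best response is D.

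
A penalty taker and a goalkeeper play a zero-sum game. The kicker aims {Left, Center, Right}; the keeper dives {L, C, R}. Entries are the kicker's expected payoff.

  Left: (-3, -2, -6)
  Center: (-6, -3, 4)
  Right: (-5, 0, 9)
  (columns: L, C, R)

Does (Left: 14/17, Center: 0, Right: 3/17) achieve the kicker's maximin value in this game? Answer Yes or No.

Yes

Against L this mix gives (14/17)·(-3) + (3/17)·(-5) = -57/17.
Against C this mix gives (14/17)·(-2) + (3/17)·0 = -28/17.
Against R this mix gives (14/17)·(-6) + (3/17)·9 = -57/17.
All of the keeper's active replies (L, R) yield -57/17, and no column does worse for the kicker. The mix makes the keeper indifferent and guarantees -57/17, so it is optimal.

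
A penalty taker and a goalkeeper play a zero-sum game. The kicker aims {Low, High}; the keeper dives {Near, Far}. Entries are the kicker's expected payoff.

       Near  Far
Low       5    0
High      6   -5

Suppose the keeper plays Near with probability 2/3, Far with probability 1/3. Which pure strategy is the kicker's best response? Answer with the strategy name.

Expected payoff of Low: (2/3)·5 + (1/3)·0 = 10/3.
Expected payoff of High: (2/3)·6 + (1/3)·(-5) = 7/3.
The largest is 10/3, so the kicker's best response is Low.

Low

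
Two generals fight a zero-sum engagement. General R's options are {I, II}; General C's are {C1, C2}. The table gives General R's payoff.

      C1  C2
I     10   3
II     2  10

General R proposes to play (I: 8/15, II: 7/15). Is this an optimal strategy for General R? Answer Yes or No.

Yes

Against C1 this mix gives (8/15)·10 + (7/15)·2 = 94/15.
Against C2 this mix gives (8/15)·3 + (7/15)·10 = 94/15.
All of General C's active replies (C1, C2) yield 94/15, and no column does worse for General R. The mix makes General C indifferent and guarantees 94/15, so it is optimal.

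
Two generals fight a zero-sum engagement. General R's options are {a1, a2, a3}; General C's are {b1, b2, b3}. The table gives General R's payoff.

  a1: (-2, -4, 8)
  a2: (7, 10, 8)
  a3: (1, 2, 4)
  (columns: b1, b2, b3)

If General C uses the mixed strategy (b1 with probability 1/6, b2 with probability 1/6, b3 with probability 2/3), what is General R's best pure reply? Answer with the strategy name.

Expected payoff of a1: (1/6)·(-2) + (1/6)·(-4) + (2/3)·8 = 13/3.
Expected payoff of a2: (1/6)·7 + (1/6)·10 + (2/3)·8 = 49/6.
Expected payoff of a3: (1/6)·1 + (1/6)·2 + (2/3)·4 = 19/6.
The largest is 49/6, so General R's best response is a2.

a2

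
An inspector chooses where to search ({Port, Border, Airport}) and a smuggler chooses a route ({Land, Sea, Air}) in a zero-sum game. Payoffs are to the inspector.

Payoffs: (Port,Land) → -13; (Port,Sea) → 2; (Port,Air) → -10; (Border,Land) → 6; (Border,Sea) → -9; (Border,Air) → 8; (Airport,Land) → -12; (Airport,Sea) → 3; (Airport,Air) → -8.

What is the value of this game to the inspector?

-3

Row minima: Port → -13, Border → -9, Airport → -12; maximin = -9.
Column maxima: Land → 6, Sea → 3, Air → 8; minimax = 3.
-9 ≠ 3, so there is no saddle point; optimal play is mixed.
Port is strictly dominated by Airport, so the inspector never plays it.
Air is strictly dominated by Land (it gives the inspector strictly more in every row), so the smuggler never plays it.
On the remaining 2×2 (Border, Airport vs Land, Sea):
Let the inspector play Border with probability p. Expected payoff against Land: 6p + (-12)(1−p) = 18p − 12; against Sea: (-9)p + 3(1−p) = −12p + 3.
Setting these equal: 18p − 12 = −12p + 3 ⇒ 30p = 15 ⇒ p = 1/2, and the value is (18)·(1/2) − 12 = -3.
For the smuggler: with q = P(Land), equating Border's and Airport's payoffs gives 15q − 9 = −15q + 3 ⇒ q = 2/5.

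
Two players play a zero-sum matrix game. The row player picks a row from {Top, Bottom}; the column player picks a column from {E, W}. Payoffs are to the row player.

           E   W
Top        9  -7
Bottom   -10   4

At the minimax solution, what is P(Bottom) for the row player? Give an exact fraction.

Row minima: Top → -7, Bottom → -10; maximin = -7.
Column maxima: E → 9, W → 4; minimax = 4.
-7 ≠ 4, so there is no saddle point; optimal play is mixed.
Let the row player play Top with probability p. Expected payoff against E: 9p + (-10)(1−p) = 19p − 10; against W: (-7)p + 4(1−p) = −11p + 4.
Setting these equal: 19p − 10 = −11p + 4 ⇒ 30p = 14 ⇒ p = 7/15, and the value is (19)·(7/15) − 10 = -17/15.
For the column player: with q = P(E), equating Top's and Bottom's payoffs gives 16q − 7 = −14q + 4 ⇒ q = 11/30.

8/15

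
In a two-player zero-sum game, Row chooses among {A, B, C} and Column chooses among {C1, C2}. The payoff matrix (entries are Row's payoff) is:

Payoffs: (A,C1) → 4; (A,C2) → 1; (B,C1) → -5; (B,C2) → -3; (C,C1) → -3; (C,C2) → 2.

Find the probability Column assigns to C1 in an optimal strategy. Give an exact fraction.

Row minima: A → 1, B → -5, C → -3; maximin = 1.
Column maxima: C1 → 4, C2 → 2; minimax = 2.
1 ≠ 2, so there is no saddle point; optimal play is mixed.
B is strictly dominated by A, so Row never plays it.
On the remaining 2×2 (A, C vs C1, C2):
Let Row play A with probability p. Expected payoff against C1: 4p + (-3)(1−p) = 7p − 3; against C2: 1p + 2(1−p) = −p + 2.
Setting these equal: 7p − 3 = −p + 2 ⇒ 8p = 5 ⇒ p = 5/8, and the value is (7)·(5/8) − 3 = 11/8.
For Column: with q = P(C1), equating A's and C's payoffs gives 3q + 1 = −5q + 2 ⇒ q = 1/8.

1/8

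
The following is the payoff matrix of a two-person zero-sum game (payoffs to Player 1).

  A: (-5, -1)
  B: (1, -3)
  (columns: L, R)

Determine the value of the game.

-2

Row minima: A → -5, B → -3; maximin = -3.
Column maxima: L → 1, R → -1; minimax = -1.
-3 ≠ -1, so there is no saddle point; optimal play is mixed.
Let Player 1 play A with probability p. Expected payoff against L: (-5)p + 1(1−p) = −6p + 1; against R: (-1)p + (-3)(1−p) = 2p − 3.
Setting these equal: −6p + 1 = 2p − 3 ⇒ −8p = -4 ⇒ p = 1/2, and the value is (-6)·(1/2) + 1 = -2.
For Player 2: with q = P(L), equating A's and B's payoffs gives −4q − 1 = 4q − 3 ⇒ q = 1/4.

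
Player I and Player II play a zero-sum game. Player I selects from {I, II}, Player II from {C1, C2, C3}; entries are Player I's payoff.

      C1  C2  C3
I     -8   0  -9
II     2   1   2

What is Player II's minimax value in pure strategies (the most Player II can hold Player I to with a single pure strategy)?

1

Column maxima: C1 → 2, C2 → 1, C3 → 2.
The smallest of these is 1.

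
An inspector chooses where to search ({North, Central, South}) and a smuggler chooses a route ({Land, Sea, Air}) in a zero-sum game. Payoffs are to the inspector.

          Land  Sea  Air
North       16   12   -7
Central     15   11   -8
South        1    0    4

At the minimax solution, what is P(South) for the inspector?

Row minima: North → -7, Central → -8, South → 0; maximin = 0.
Column maxima: Land → 16, Sea → 12, Air → 4; minimax = 4.
0 ≠ 4, so there is no saddle point; optimal play is mixed.
Central is strictly dominated by North, so the inspector never plays it.
Land is strictly dominated by Sea (it gives the inspector strictly more in every row), so the smuggler never plays it.
On the remaining 2×2 (North, South vs Sea, Air):
Let the inspector play North with probability p. Expected payoff against Sea: 12p + 0(1−p) = 12p; against Air: (-7)p + 4(1−p) = −11p + 4.
Setting these equal: 12p = −11p + 4 ⇒ 23p = 4 ⇒ p = 4/23, and the value is (12)·(4/23) = 48/23.
For the smuggler: with q = P(Sea), equating North's and South's payoffs gives 19q − 7 = −4q + 4 ⇒ q = 11/23.

19/23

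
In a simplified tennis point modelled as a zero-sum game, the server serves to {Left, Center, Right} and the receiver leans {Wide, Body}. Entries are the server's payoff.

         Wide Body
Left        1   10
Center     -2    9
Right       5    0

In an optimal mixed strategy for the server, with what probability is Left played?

5/14

Row minima: Left → 1, Center → -2, Right → 0; maximin = 1.
Column maxima: Wide → 5, Body → 10; minimax = 5.
1 ≠ 5, so there is no saddle point; optimal play is mixed.
Center is strictly dominated by Left, so the server never plays it.
On the remaining 2×2 (Left, Right vs Wide, Body):
Let the server play Left with probability p. Expected payoff against Wide: 1p + 5(1−p) = −4p + 5; against Body: 10p + 0(1−p) = 10p.
Setting these equal: −4p + 5 = 10p ⇒ −14p = -5 ⇒ p = 5/14, and the value is (-4)·(5/14) + 5 = 25/7.
For the receiver: with q = P(Wide), equating Left's and Right's payoffs gives −9q + 10 = 5q ⇒ q = 5/7.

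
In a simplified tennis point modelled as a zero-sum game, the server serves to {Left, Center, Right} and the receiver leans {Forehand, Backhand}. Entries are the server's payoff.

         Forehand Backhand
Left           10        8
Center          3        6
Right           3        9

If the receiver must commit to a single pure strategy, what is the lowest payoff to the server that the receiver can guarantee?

Column maxima: Forehand → 10, Backhand → 9.
The smallest of these is 9.

9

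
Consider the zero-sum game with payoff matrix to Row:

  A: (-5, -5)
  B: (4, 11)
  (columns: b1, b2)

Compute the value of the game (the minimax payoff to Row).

4

Row minima: A → -5, B → 4; maximin = 4.
Column maxima: b1 → 4, b2 → 11; minimax = 4.
Since maximin = minimax = 4, there is a saddle point and the value is 4.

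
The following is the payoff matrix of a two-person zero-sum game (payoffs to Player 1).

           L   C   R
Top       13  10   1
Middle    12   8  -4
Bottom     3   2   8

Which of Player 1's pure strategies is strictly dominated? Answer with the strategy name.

Middle

Top gives a strictly higher payoff than Middle against every column: 13 > 12, 10 > 8, 1 > -4.
So Middle is strictly dominated and Player 1 never plays it.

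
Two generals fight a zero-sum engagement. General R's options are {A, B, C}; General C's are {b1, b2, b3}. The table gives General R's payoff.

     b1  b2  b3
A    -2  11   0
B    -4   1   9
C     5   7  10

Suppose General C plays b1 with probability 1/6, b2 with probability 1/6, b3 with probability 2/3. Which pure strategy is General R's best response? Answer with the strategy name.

C

Expected payoff of A: (1/6)·(-2) + (1/6)·11 + (2/3)·0 = 3/2.
Expected payoff of B: (1/6)·(-4) + (1/6)·1 + (2/3)·9 = 11/2.
Expected payoff of C: (1/6)·5 + (1/6)·7 + (2/3)·10 = 26/3.
The largest is 26/3, so General R's best response is C.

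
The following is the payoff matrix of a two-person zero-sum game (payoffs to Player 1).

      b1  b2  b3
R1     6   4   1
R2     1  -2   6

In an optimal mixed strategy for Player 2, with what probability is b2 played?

5/11

Row minima: R1 → 1, R2 → -2; maximin = 1.
Column maxima: b1 → 6, b2 → 4, b3 → 6; minimax = 4.
1 ≠ 4, so there is no saddle point; optimal play is mixed.
b1 is strictly dominated by b2 (it gives Player 1 strictly more in every row), so Player 2 never plays it.
On the remaining 2×2 (R1, R2 vs b2, b3):
Let Player 1 play R1 with probability p. Expected payoff against b2: 4p + (-2)(1−p) = 6p − 2; against b3: 1p + 6(1−p) = −5p + 6.
Setting these equal: 6p − 2 = −5p + 6 ⇒ 11p = 8 ⇒ p = 8/11, and the value is (6)·(8/11) − 2 = 26/11.
For Player 2: with q = P(b2), equating R1's and R2's payoffs gives 3q + 1 = −8q + 6 ⇒ q = 5/11.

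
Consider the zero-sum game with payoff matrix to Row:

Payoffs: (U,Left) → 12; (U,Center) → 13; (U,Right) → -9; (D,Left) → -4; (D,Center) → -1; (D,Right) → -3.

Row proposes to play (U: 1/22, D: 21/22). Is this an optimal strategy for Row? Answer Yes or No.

Against Left this mix gives (1/22)·12 + (21/22)·(-4) = -36/11.
Against Center this mix gives (1/22)·13 + (21/22)·(-1) = -4/11.
Against Right this mix gives (1/22)·(-9) + (21/22)·(-3) = -36/11.
All of Column's active replies (Left, Right) yield -36/11, and no column does worse for Row. The mix makes Column indifferent and guarantees -36/11, so it is optimal.

Yes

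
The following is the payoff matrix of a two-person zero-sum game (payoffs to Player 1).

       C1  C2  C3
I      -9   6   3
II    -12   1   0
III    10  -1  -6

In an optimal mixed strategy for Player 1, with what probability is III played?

Row minima: I → -9, II → -12, III → -6; maximin = -6.
Column maxima: C1 → 10, C2 → 6, C3 → 3; minimax = 3.
-6 ≠ 3, so there is no saddle point; optimal play is mixed.
II is strictly dominated by I, so Player 1 never plays it.
C2 is strictly dominated by C3 (it gives Player 1 strictly more in every row), so Player 2 never plays it.
On the remaining 2×2 (I, III vs C1, C3):
Let Player 1 play I with probability p. Expected payoff against C1: (-9)p + 10(1−p) = −19p + 10; against C3: 3p + (-6)(1−p) = 9p − 6.
Setting these equal: −19p + 10 = 9p − 6 ⇒ −28p = -16 ⇒ p = 4/7, and the value is (-19)·(4/7) + 10 = -6/7.
For Player 2: with q = P(C1), equating I's and III's payoffs gives −12q + 3 = 16q − 6 ⇒ q = 9/28.

3/7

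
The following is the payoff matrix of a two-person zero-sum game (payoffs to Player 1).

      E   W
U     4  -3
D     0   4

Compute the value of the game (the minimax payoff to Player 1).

Row minima: U → -3, D → 0; maximin = 0.
Column maxima: E → 4, W → 4; minimax = 4.
0 ≠ 4, so there is no saddle point; optimal play is mixed.
Let Player 1 play U with probability p. Expected payoff against E: 4p + 0(1−p) = 4p; against W: (-3)p + 4(1−p) = −7p + 4.
Setting these equal: 4p = −7p + 4 ⇒ 11p = 4 ⇒ p = 4/11, and the value is (4)·(4/11) = 16/11.
For Player 2: with q = P(E), equating U's and D's payoffs gives 7q − 3 = −4q + 4 ⇒ q = 7/11.

16/11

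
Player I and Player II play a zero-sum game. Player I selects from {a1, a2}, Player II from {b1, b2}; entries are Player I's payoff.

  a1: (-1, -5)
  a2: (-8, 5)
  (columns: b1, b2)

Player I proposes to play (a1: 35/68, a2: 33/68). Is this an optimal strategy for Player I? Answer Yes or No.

Against b1 this mix gives (35/68)·(-1) + (33/68)·(-8) = -299/68.
Against b2 this mix gives (35/68)·(-5) + (33/68)·5 = -5/34.
Player II will play b1, holding Player I to -299/68. Shifting weight toward the row that does better against b1 would raise this floor (the equalizing mix achieves -45/17 against both b1 and b2), so the proposed strategy is not optimal.

No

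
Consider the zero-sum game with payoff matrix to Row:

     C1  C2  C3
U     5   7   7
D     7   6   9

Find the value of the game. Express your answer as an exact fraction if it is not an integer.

Row minima: U → 5, D → 6; maximin = 6.
Column maxima: C1 → 7, C2 → 7, C3 → 9; minimax = 7.
6 ≠ 7, so there is no saddle point; optimal play is mixed.
C3 is strictly dominated by C1 (it gives Row strictly more in every row), so Column never plays it.
On the remaining 2×2 (U, D vs C1, C2):
Let Row play U with probability p. Expected payoff against C1: 5p + 7(1−p) = −2p + 7; against C2: 7p + 6(1−p) = p + 6.
Setting these equal: −2p + 7 = p + 6 ⇒ −3p = -1 ⇒ p = 1/3, and the value is (-2)·(1/3) + 7 = 19/3.
For Column: with q = P(C1), equating U's and D's payoffs gives −2q + 7 = q + 6 ⇒ q = 1/3.

19/3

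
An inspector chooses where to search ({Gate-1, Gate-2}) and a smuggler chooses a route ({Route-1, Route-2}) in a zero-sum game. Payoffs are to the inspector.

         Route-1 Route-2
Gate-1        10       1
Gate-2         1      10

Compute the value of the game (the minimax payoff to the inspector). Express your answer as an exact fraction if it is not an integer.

11/2

Row minima: Gate-1 → 1, Gate-2 → 1; maximin = 1.
Column maxima: Route-1 → 10, Route-2 → 10; minimax = 10.
1 ≠ 10, so there is no saddle point; optimal play is mixed.
Let the inspector play Gate-1 with probability p. Expected payoff against Route-1: 10p + 1(1−p) = 9p + 1; against Route-2: 1p + 10(1−p) = −9p + 10.
Setting these equal: 9p + 1 = −9p + 10 ⇒ 18p = 9 ⇒ p = 1/2, and the value is (9)·(1/2) + 1 = 11/2.
For the smuggler: with q = P(Route-1), equating Gate-1's and Gate-2's payoffs gives 9q + 1 = −9q + 10 ⇒ q = 1/2.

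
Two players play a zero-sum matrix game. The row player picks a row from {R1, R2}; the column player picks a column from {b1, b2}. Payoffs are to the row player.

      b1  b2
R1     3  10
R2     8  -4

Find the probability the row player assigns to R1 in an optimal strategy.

Row minima: R1 → 3, R2 → -4; maximin = 3.
Column maxima: b1 → 8, b2 → 10; minimax = 8.
3 ≠ 8, so there is no saddle point; optimal play is mixed.
Let the row player play R1 with probability p. Expected payoff against b1: 3p + 8(1−p) = −5p + 8; against b2: 10p + (-4)(1−p) = 14p − 4.
Setting these equal: −5p + 8 = 14p − 4 ⇒ −19p = -12 ⇒ p = 12/19, and the value is (-5)·(12/19) + 8 = 92/19.
For the column player: with q = P(b1), equating R1's and R2's payoffs gives −7q + 10 = 12q − 4 ⇒ q = 14/19.

12/19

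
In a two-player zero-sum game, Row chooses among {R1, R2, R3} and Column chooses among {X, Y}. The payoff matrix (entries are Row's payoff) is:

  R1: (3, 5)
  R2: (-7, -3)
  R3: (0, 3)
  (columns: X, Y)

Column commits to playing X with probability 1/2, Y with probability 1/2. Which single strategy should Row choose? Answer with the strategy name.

R1

Expected payoff of R1: (1/2)·3 + (1/2)·5 = 4.
Expected payoff of R2: (1/2)·(-7) + (1/2)·(-3) = -5.
Expected payoff of R3: (1/2)·0 + (1/2)·3 = 3/2.
The largest is 4, so Row's best response is R1.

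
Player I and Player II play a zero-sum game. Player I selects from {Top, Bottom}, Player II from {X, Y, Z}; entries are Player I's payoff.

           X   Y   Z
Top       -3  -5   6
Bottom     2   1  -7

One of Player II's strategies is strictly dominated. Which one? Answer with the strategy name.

Y holds Player I's payoff strictly below X in every row: -5 < -3, 1 < 2.
So X is strictly dominated for Player II.

X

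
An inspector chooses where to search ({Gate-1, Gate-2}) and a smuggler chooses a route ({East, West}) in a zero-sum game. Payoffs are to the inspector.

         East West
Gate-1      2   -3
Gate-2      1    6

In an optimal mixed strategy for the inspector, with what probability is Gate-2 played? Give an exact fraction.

1/2

Row minima: Gate-1 → -3, Gate-2 → 1; maximin = 1.
Column maxima: East → 2, West → 6; minimax = 2.
1 ≠ 2, so there is no saddle point; optimal play is mixed.
Let the inspector play Gate-1 with probability p. Expected payoff against East: 2p + 1(1−p) = p + 1; against West: (-3)p + 6(1−p) = −9p + 6.
Setting these equal: p + 1 = −9p + 6 ⇒ 10p = 5 ⇒ p = 1/2, and the value is (1)·(1/2) + 1 = 3/2.
For the smuggler: with q = P(East), equating Gate-1's and Gate-2's payoffs gives 5q − 3 = −5q + 6 ⇒ q = 9/10.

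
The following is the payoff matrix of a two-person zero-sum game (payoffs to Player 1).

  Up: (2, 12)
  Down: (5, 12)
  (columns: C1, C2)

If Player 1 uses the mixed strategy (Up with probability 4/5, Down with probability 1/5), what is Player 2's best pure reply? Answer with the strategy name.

C1

If Player 2 plays C1, Player 1's expected payoff is (4/5)·2 + (1/5)·5 = 13/5.
If Player 2 plays C2, Player 1's expected payoff is (4/5)·12 + (1/5)·12 = 12.
Player 2 minimizes Player 1's payoff; the smallest is 13/5, so the best response is C1.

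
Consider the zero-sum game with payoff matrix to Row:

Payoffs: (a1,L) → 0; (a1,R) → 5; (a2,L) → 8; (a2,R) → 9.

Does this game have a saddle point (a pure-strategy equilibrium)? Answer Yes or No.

Row minima: a1 → 0, a2 → 8; maximin = 8.
Column maxima: L → 8, R → 9; minimax = 8.
maximin = minimax = 8, so a saddle point exists.

Yes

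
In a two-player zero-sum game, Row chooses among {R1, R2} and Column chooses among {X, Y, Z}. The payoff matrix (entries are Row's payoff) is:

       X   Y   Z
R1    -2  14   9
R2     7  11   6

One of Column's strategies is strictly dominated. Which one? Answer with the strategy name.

X holds Row's payoff strictly below Y in every row: -2 < 14, 7 < 11.
So Y is strictly dominated for Column.

Y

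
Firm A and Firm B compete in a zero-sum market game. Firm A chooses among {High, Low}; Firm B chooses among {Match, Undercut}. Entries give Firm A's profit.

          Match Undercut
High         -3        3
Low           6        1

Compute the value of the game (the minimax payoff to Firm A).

Row minima: High → -3, Low → 1; maximin = 1.
Column maxima: Match → 6, Undercut → 3; minimax = 3.
1 ≠ 3, so there is no saddle point; optimal play is mixed.
Let Firm A play High with probability p. Expected payoff against Match: (-3)p + 6(1−p) = −9p + 6; against Undercut: 3p + 1(1−p) = 2p + 1.
Setting these equal: −9p + 6 = 2p + 1 ⇒ −11p = -5 ⇒ p = 5/11, and the value is (-9)·(5/11) + 6 = 21/11.
For Firm B: with q = P(Match), equating High's and Low's payoffs gives −6q + 3 = 5q + 1 ⇒ q = 2/11.

21/11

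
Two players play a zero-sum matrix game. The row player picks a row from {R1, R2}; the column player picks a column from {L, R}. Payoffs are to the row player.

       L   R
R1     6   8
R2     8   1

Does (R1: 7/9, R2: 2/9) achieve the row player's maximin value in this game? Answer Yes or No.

Against L this mix gives (7/9)·6 + (2/9)·8 = 58/9.
Against R this mix gives (7/9)·8 + (2/9)·1 = 58/9.
All of the column player's active replies (L, R) yield 58/9, and no column does worse for the row player. The mix makes the column player indifferent and guarantees 58/9, so it is optimal.

Yes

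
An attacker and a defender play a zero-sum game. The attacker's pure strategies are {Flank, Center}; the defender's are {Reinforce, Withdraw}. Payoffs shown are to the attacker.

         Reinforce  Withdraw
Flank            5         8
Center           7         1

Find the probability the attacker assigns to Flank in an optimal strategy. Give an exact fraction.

2/3

Row minima: Flank → 5, Center → 1; maximin = 5.
Column maxima: Reinforce → 7, Withdraw → 8; minimax = 7.
5 ≠ 7, so there is no saddle point; optimal play is mixed.
Let the attacker play Flank with probability p. Expected payoff against Reinforce: 5p + 7(1−p) = −2p + 7; against Withdraw: 8p + 1(1−p) = 7p + 1.
Setting these equal: −2p + 7 = 7p + 1 ⇒ −9p = -6 ⇒ p = 2/3, and the value is (-2)·(2/3) + 7 = 17/3.
For the defender: with q = P(Reinforce), equating Flank's and Center's payoffs gives −3q + 8 = 6q + 1 ⇒ q = 7/9.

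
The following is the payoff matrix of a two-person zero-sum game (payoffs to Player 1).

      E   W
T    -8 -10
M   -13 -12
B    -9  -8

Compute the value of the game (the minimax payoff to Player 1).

Row minima: T → -10, M → -13, B → -9; maximin = -9.
Column maxima: E → -8, W → -8; minimax = -8.
-9 ≠ -8, so there is no saddle point; optimal play is mixed.
M is strictly dominated by T, so Player 1 never plays it.
On the remaining 2×2 (T, B vs E, W):
Let Player 1 play T with probability p. Expected payoff against E: (-8)p + (-9)(1−p) = p − 9; against W: (-10)p + (-8)(1−p) = −2p − 8.
Setting these equal: p − 9 = −2p − 8 ⇒ 3p = 1 ⇒ p = 1/3, and the value is (1)·(1/3) − 9 = -26/3.
For Player 2: with q = P(E), equating T's and B's payoffs gives 2q − 10 = −q − 8 ⇒ q = 2/3.

-26/3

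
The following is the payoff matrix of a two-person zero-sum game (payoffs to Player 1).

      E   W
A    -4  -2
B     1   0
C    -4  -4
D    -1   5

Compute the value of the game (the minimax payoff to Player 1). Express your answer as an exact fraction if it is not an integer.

Row minima: A → -4, B → 0, C → -4, D → -1; maximin = 0.
Column maxima: E → 1, W → 5; minimax = 1.
0 ≠ 1, so there is no saddle point; optimal play is mixed.
A is strictly dominated by B, so Player 1 never plays it.
C is strictly dominated by B, so Player 1 never plays it.
On the remaining 2×2 (B, D vs E, W):
Let Player 1 play B with probability p. Expected payoff against E: 1p + (-1)(1−p) = 2p − 1; against W: 0p + 5(1−p) = −5p + 5.
Setting these equal: 2p − 1 = −5p + 5 ⇒ 7p = 6 ⇒ p = 6/7, and the value is (2)·(6/7) − 1 = 5/7.
For Player 2: with q = P(E), equating B's and D's payoffs gives q = −6q + 5 ⇒ q = 5/7.

5/7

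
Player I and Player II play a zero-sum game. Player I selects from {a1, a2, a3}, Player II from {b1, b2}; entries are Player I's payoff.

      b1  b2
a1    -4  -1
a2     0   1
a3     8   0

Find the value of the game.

8/9

Row minima: a1 → -4, a2 → 0, a3 → 0; maximin = 0.
Column maxima: b1 → 8, b2 → 1; minimax = 1.
0 ≠ 1, so there is no saddle point; optimal play is mixed.
a1 is strictly dominated by a2, so Player I never plays it.
On the remaining 2×2 (a2, a3 vs b1, b2):
Let Player I play a2 with probability p. Expected payoff against b1: 0p + 8(1−p) = −8p + 8; against b2: 1p + 0(1−p) = p.
Setting these equal: −8p + 8 = p ⇒ −9p = -8 ⇒ p = 8/9, and the value is (-8)·(8/9) + 8 = 8/9.
For Player II: with q = P(b1), equating a2's and a3's payoffs gives −q + 1 = 8q ⇒ q = 1/9.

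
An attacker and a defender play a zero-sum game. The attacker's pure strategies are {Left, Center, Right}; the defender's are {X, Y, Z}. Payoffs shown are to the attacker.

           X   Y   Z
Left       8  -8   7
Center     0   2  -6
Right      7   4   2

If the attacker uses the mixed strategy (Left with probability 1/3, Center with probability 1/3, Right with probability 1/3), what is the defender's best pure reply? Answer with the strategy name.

Y

If the defender plays X, the attacker's expected payoff is (1/3)·8 + (1/3)·0 + (1/3)·7 = 5.
If the defender plays Y, the attacker's expected payoff is (1/3)·(-8) + (1/3)·2 + (1/3)·4 = -2/3.
If the defender plays Z, the attacker's expected payoff is (1/3)·7 + (1/3)·(-6) + (1/3)·2 = 1.
The defender minimizes the attacker's payoff; the smallest is -2/3, so the best response is Y.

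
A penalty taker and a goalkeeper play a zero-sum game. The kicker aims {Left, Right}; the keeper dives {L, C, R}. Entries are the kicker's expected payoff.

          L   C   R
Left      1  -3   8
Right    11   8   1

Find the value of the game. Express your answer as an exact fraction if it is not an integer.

Row minima: Left → -3, Right → 1; maximin = 1.
Column maxima: L → 11, C → 8, R → 8; minimax = 8.
1 ≠ 8, so there is no saddle point; optimal play is mixed.
L is strictly dominated by C (it gives the kicker strictly more in every row), so the keeper never plays it.
On the remaining 2×2 (Left, Right vs C, R):
Let the kicker play Left with probability p. Expected payoff against C: (-3)p + 8(1−p) = −11p + 8; against R: 8p + 1(1−p) = 7p + 1.
Setting these equal: −11p + 8 = 7p + 1 ⇒ −18p = -7 ⇒ p = 7/18, and the value is (-11)·(7/18) + 8 = 67/18.
For the keeper: with q = P(C), equating Left's and Right's payoffs gives −11q + 8 = 7q + 1 ⇒ q = 7/18.

67/18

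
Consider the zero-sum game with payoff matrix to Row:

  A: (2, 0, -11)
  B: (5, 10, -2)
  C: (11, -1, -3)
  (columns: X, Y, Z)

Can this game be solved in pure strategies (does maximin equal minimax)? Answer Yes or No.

Row minima: A → -11, B → -2, C → -3; maximin = -2.
Column maxima: X → 11, Y → 10, Z → -2; minimax = -2.
maximin = minimax = -2, so a saddle point exists.

Yes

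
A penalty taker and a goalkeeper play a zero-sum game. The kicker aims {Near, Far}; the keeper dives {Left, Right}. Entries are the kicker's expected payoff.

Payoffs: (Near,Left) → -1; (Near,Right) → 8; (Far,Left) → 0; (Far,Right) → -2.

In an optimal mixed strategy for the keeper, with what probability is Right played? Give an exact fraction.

1/11

Row minima: Near → -1, Far → -2; maximin = -1.
Column maxima: Left → 0, Right → 8; minimax = 0.
-1 ≠ 0, so there is no saddle point; optimal play is mixed.
Let the kicker play Near with probability p. Expected payoff against Left: (-1)p + 0(1−p) = −p; against Right: 8p + (-2)(1−p) = 10p − 2.
Setting these equal: −p = 10p − 2 ⇒ −11p = -2 ⇒ p = 2/11, and the value is (-1)·(2/11) = -2/11.
For the keeper: with q = P(Left), equating Near's and Far's payoffs gives −9q + 8 = 2q − 2 ⇒ q = 10/11.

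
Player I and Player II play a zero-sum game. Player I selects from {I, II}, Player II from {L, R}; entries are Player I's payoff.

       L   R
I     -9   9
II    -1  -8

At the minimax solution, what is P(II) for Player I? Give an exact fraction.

18/25

Row minima: I → -9, II → -8; maximin = -8.
Column maxima: L → -1, R → 9; minimax = -1.
-8 ≠ -1, so there is no saddle point; optimal play is mixed.
Let Player I play I with probability p. Expected payoff against L: (-9)p + (-1)(1−p) = −8p − 1; against R: 9p + (-8)(1−p) = 17p − 8.
Setting these equal: −8p − 1 = 17p − 8 ⇒ −25p = -7 ⇒ p = 7/25, and the value is (-8)·(7/25) − 1 = -81/25.
For Player II: with q = P(L), equating I's and II's payoffs gives −18q + 9 = 7q − 8 ⇒ q = 17/25.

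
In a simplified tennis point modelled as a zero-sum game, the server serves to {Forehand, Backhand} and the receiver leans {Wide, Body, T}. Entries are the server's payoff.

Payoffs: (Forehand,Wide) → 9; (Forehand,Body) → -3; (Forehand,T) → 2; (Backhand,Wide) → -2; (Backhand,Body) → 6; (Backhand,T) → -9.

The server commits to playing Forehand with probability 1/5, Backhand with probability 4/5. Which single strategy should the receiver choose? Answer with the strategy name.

If the receiver plays Wide, the server's expected payoff is (1/5)·9 + (4/5)·(-2) = 1/5.
If the receiver plays Body, the server's expected payoff is (1/5)·(-3) + (4/5)·6 = 21/5.
If the receiver plays T, the server's expected payoff is (1/5)·2 + (4/5)·(-9) = -34/5.
The receiver minimizes the server's payoff; the smallest is -34/5, so the best response is T.

T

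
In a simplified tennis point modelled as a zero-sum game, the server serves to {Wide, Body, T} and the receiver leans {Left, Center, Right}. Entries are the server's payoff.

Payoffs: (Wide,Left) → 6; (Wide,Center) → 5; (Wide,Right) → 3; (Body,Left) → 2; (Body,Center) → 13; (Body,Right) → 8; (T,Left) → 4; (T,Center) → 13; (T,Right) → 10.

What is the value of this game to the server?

Row minima: Wide → 3, Body → 2, T → 4; maximin = 4.
Column maxima: Left → 6, Center → 13, Right → 10; minimax = 6.
4 ≠ 6, so there is no saddle point; optimal play is mixed.
Center is strictly dominated by Right (it gives the server strictly more in every row), so the receiver never plays it.
With Center eliminated, Body is strictly dominated by T (T gives the server strictly more in every remaining column), so the server never plays it.
On the remaining 2×2 (Wide, T vs Left, Right):
Let the server play Wide with probability p. Expected payoff against Left: 6p + 4(1−p) = 2p + 4; against Right: 3p + 10(1−p) = −7p + 10.
Setting these equal: 2p + 4 = −7p + 10 ⇒ 9p = 6 ⇒ p = 2/3, and the value is (2)·(2/3) + 4 = 16/3.
For the receiver: with q = P(Left), equating Wide's and T's payoffs gives 3q + 3 = −6q + 10 ⇒ q = 7/9.

16/3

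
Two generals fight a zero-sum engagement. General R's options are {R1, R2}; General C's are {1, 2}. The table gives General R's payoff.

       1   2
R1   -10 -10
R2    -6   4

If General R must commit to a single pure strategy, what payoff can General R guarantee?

-6

Row minima: R1 → -10, R2 → -6.
The best of these is -6.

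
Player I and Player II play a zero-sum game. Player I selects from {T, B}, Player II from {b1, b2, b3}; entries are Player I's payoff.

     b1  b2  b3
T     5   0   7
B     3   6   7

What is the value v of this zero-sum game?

15/4

Row minima: T → 0, B → 3; maximin = 3.
Column maxima: b1 → 5, b2 → 6, b3 → 7; minimax = 5.
3 ≠ 5, so there is no saddle point; optimal play is mixed.
b3 is strictly dominated by b1 (it gives Player I strictly more in every row), so Player II never plays it.
On the remaining 2×2 (T, B vs b1, b2):
Let Player I play T with probability p. Expected payoff against b1: 5p + 3(1−p) = 2p + 3; against b2: 0p + 6(1−p) = −6p + 6.
Setting these equal: 2p + 3 = −6p + 6 ⇒ 8p = 3 ⇒ p = 3/8, and the value is (2)·(3/8) + 3 = 15/4.
For Player II: with q = P(b1), equating T's and B's payoffs gives 5q = −3q + 6 ⇒ q = 3/4.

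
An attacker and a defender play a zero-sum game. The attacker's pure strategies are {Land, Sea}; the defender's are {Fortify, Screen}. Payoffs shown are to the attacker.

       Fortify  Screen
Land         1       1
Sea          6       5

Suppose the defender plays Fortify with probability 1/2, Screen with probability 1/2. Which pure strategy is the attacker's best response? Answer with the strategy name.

Expected payoff of Land: (1/2)·1 + (1/2)·1 = 1.
Expected payoff of Sea: (1/2)·6 + (1/2)·5 = 11/2.
The largest is 11/2, so the attacker's best response is Sea.

Sea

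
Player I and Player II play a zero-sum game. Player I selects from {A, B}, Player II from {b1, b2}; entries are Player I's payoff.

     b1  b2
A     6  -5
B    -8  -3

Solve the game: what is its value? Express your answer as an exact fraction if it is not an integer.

Row minima: A → -5, B → -8; maximin = -5.
Column maxima: b1 → 6, b2 → -3; minimax = -3.
-5 ≠ -3, so there is no saddle point; optimal play is mixed.
Let Player I play A with probability p. Expected payoff against b1: 6p + (-8)(1−p) = 14p − 8; against b2: (-5)p + (-3)(1−p) = −2p − 3.
Setting these equal: 14p − 8 = −2p − 3 ⇒ 16p = 5 ⇒ p = 5/16, and the value is (14)·(5/16) − 8 = -29/8.
For Player II: with q = P(b1), equating A's and B's payoffs gives 11q − 5 = −5q − 3 ⇒ q = 1/8.

-29/8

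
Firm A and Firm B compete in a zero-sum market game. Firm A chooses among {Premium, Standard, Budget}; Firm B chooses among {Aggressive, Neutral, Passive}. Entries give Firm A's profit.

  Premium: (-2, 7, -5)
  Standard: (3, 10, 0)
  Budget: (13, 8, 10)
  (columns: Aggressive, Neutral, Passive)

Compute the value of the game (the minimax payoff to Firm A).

25/3

Row minima: Premium → -5, Standard → 0, Budget → 8; maximin = 8.
Column maxima: Aggressive → 13, Neutral → 10, Passive → 10; minimax = 10.
8 ≠ 10, so there is no saddle point; optimal play is mixed.
Premium is strictly dominated by Standard, so Firm A never plays it.
Aggressive is strictly dominated by Passive (it gives Firm A strictly more in every row), so Firm B never plays it.
On the remaining 2×2 (Standard, Budget vs Neutral, Passive):
Let Firm A play Standard with probability p. Expected payoff against Neutral: 10p + 8(1−p) = 2p + 8; against Passive: 0p + 10(1−p) = −10p + 10.
Setting these equal: 2p + 8 = −10p + 10 ⇒ 12p = 2 ⇒ p = 1/6, and the value is (2)·(1/6) + 8 = 25/3.
For Firm B: with q = P(Neutral), equating Standard's and Budget's payoffs gives 10q = −2q + 10 ⇒ q = 5/6.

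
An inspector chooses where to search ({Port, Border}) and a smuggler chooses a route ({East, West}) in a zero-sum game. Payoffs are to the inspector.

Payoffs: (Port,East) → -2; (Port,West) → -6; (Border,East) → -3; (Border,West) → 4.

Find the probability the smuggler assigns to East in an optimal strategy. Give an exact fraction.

10/11

Row minima: Port → -6, Border → -3; maximin = -3.
Column maxima: East → -2, West → 4; minimax = -2.
-3 ≠ -2, so there is no saddle point; optimal play is mixed.
Let the inspector play Port with probability p. Expected payoff against East: (-2)p + (-3)(1−p) = p − 3; against West: (-6)p + 4(1−p) = −10p + 4.
Setting these equal: p − 3 = −10p + 4 ⇒ 11p = 7 ⇒ p = 7/11, and the value is (1)·(7/11) − 3 = -26/11.
For the smuggler: with q = P(East), equating Port's and Border's payoffs gives 4q − 6 = −7q + 4 ⇒ q = 10/11.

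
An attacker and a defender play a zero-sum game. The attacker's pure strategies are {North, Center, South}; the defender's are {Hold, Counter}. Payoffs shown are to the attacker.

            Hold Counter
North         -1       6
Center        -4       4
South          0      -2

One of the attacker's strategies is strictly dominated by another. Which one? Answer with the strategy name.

Center

North gives a strictly higher payoff than Center against every column: -1 > -4, 6 > 4.
So Center is strictly dominated and the attacker never plays it.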